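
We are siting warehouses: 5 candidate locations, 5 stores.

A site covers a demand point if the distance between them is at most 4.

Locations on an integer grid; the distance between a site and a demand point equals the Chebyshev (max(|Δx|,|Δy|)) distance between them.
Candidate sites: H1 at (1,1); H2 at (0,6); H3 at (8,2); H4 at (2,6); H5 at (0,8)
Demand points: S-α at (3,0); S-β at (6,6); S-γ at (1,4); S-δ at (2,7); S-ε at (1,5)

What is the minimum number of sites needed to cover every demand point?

Coverage sets (demand points within 4 of each site):
  H1: {S-α, S-γ, S-ε}
  H2: {S-γ, S-δ, S-ε}
  H3: {S-β}
  H4: {S-β, S-γ, S-δ, S-ε}
  H5: {S-γ, S-δ, S-ε}
No single site covers all 5 demand points.
But {H1, H4} covers everything, so the minimum is 2.

2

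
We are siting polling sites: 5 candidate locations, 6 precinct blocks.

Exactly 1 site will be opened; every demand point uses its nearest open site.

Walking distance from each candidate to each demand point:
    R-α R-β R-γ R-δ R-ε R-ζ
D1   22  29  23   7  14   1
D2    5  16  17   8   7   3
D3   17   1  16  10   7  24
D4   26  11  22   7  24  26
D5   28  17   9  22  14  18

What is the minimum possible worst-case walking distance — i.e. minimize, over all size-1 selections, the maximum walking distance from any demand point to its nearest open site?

Open {D2}.
  Farthest demand point is R-γ at walking distance 17 (to D2); all others are ≤ 17.
With {D3} the worst case is 24.
With {D4} the worst case is 26.
No size-1 selection achieves below 17.

17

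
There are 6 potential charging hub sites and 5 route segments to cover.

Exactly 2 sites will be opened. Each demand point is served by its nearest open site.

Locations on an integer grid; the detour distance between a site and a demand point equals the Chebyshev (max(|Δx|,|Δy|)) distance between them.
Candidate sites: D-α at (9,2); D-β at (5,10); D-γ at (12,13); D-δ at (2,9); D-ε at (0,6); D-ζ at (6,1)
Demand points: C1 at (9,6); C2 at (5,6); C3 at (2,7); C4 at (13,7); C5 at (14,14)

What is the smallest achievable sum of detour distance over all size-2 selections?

19

Open {D-β, D-γ}.
  C1→D-β 4, C2→D-β 4, C3→D-β 3, C4→D-γ 6, C5→D-γ 2  ⇒ total 19.
Compare {D-γ, D-δ}: total 20.
Compare {D-α, D-γ}: total 22.
No size-2 selection does better; minimum is 19.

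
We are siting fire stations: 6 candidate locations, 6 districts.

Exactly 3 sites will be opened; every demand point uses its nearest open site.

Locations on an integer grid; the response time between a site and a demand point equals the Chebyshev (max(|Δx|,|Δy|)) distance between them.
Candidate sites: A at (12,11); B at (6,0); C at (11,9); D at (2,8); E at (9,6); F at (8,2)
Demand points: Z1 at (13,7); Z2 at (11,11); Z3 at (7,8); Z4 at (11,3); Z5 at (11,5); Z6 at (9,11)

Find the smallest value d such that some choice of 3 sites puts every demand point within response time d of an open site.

Open {A, C, E}.
  Farthest demand point is Z4 at response time 3 (to E); all others are ≤ 3.
With {B, C, E} the worst case is 3.
With {C, D, E} the worst case is 3.
No size-3 selection achieves below 3.

3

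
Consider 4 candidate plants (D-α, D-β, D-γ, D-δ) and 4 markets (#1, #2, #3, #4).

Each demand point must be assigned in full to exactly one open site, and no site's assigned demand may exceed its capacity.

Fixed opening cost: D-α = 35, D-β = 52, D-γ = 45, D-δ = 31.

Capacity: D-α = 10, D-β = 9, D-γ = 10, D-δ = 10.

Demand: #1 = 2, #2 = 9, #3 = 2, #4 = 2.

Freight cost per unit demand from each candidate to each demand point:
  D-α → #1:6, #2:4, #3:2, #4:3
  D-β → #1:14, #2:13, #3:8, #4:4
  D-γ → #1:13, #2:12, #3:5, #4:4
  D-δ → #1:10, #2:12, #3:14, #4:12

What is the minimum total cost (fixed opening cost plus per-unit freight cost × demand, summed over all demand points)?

Open {D-α, D-γ}; cheapest assignment that respects the capacities:
  D-α (cap 10, load 9): #2 — cost 9×4 = 36
  D-γ (cap 10, load 6): #1, #3, #4 — cost 2×13 + 2×5 + 2×4 = 44
  Shipping 80, fixed 80 → total 160.
  Any other capacity-feasible assignment to {D-α, D-γ} ships for at least 80.
Compare {D-α, D-δ}: its best feasible assignment gives total 174.
Compare {D-α, D-β}: its best feasible assignment gives total 175.
Every other set of open sites that can feasibly serve all demand totals ≥ 174 even under its best assignment. Minimum: 160.

160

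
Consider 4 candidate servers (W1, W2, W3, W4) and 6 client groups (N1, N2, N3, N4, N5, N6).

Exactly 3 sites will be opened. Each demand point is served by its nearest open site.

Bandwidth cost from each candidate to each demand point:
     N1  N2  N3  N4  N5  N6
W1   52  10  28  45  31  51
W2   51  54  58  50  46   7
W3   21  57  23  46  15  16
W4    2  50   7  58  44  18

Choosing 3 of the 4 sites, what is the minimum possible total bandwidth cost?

95

Open {W1, W3, W4}.
  N1→W4 2, N2→W1 10, N3→W4 7, N4→W1 45, N5→W3 15, N6→W3 16  ⇒ total 95.
Compare {W1, W2, W4}: total 102.
Compare {W1, W2, W3}: total 121.
No size-3 selection does better; minimum is 95.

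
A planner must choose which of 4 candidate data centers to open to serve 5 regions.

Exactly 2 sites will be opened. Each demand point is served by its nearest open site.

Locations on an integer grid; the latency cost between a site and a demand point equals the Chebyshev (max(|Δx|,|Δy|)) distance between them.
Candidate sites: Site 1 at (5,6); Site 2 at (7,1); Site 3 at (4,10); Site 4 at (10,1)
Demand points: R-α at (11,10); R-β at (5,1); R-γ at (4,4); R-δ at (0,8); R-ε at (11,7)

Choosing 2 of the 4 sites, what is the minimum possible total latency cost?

Open {Site 1, Site 2}.
  R-α→Site 1 6, R-β→Site 2 2, R-γ→Site 1 2, R-δ→Site 1 5, R-ε→Site 1 6  ⇒ total 21.
Compare {Site 2, Site 3}: total 22.
Compare {Site 1, Site 3}: total 23.
No size-2 selection does better; minimum is 21.

21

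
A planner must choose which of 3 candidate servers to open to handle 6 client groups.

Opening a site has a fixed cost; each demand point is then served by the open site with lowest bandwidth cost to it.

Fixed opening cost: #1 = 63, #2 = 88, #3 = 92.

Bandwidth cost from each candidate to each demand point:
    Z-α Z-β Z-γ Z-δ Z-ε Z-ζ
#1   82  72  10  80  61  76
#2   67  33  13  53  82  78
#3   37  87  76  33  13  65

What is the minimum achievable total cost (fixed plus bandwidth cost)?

374

Open {#2, #3}: assign each demand point to its cheapest open site.
  Z-α→#3 37, Z-β→#2 33, Z-γ→#2 13, Z-δ→#3 33, Z-ε→#3 13, Z-ζ→#3 65
  bandwidth cost 194, fixed 180 → total 374.
Compare {#1, #3}: bandwidth cost 230 + fixed 155 = 385.
Compare {#3}: bandwidth cost 311 + fixed 92 = 403.
Compare {#2}: bandwidth cost 326 + fixed 88 = 414.
All other subsets cost ≥ 385. Minimum total cost: 374.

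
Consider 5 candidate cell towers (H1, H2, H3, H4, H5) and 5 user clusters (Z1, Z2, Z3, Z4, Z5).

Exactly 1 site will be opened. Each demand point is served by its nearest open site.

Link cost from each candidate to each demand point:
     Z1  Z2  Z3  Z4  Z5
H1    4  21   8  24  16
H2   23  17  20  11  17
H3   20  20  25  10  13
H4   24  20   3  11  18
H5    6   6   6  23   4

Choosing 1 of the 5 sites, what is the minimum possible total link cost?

45

Open {H5}.
  Z1→H5 6, Z2→H5 6, Z3→H5 6, Z4→H5 23, Z5→H5 4  ⇒ total 45.
Compare {H1}: total 73.
Compare {H4}: total 76.
No size-1 selection does better; minimum is 45.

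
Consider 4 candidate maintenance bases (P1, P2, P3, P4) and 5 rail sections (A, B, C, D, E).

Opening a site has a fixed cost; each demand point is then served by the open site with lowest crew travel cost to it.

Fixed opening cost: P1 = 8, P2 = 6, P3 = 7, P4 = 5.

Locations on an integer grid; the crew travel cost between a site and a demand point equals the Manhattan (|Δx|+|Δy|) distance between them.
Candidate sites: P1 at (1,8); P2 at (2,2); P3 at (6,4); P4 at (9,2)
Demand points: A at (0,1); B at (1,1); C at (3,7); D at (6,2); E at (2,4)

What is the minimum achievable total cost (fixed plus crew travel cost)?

23

Open {P2}: assign each demand point to its cheapest open site.
  A→P2 3, B→P2 2, C→P2 6, D→P2 4, E→P2 2
  crew travel cost 17, fixed 6 → total 23.
Compare {P2, P4}: crew travel cost 16 + fixed 11 = 27.
Compare {P1, P2}: crew travel cost 14 + fixed 14 = 28.
Compare {P2, P3}: crew travel cost 15 + fixed 13 = 28.
All other subsets cost ≥ 27. Minimum total cost: 23.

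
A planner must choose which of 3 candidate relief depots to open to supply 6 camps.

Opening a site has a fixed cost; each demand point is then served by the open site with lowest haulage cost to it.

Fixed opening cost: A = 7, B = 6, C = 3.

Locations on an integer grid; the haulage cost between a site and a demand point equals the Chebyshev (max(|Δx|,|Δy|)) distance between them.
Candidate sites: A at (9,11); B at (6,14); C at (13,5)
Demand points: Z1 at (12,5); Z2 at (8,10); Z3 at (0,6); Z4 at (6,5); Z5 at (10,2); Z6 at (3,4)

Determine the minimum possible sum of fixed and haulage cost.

Open {A, C}: assign each demand point to its cheapest open site.
  Z1→C 1, Z2→A 1, Z3→A 9, Z4→A 6, Z5→C 3, Z6→A 7
  haulage cost 27, fixed 10 → total 37.
Compare {C}: haulage cost 39 + fixed 3 = 42.
Compare {B, C}: haulage cost 33 + fixed 9 = 42.
Compare {A, B, C}: haulage cost 26 + fixed 16 = 42.
All other subsets cost ≥ 42. Minimum total cost: 37.

37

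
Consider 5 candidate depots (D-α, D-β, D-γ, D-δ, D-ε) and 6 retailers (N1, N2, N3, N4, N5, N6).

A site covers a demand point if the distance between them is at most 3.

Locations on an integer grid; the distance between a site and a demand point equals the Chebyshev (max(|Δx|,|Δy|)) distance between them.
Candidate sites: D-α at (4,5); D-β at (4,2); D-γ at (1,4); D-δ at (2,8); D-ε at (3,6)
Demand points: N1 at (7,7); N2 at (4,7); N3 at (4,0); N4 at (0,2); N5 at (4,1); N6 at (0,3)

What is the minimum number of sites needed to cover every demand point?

Coverage sets (demand points within 3 of each site):
  D-α: {N1, N2}
  D-β: {N3, N5}
  D-γ: {N2, N4, N5, N6}
  D-δ: {N2}
  D-ε: {N2, N6}
No 2 sites suffice: every size-2 union leaves at least one demand point uncovered.
But {D-α, D-β, D-γ} covers everything, so the minimum is 3.

3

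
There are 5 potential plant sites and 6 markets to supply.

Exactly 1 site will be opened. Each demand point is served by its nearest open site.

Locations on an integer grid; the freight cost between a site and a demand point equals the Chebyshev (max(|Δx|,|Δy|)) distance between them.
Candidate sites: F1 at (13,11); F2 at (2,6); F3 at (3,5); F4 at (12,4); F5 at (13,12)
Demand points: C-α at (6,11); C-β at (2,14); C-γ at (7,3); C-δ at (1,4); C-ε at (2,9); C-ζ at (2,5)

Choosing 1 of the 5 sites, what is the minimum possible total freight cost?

24

Open {F2}.
  C-α→F2 5, C-β→F2 8, C-γ→F2 5, C-δ→F2 2, C-ε→F2 3, C-ζ→F2 1  ⇒ total 24.
Compare {F3}: total 26.
Compare {F4}: total 53.
No size-1 selection does better; minimum is 24.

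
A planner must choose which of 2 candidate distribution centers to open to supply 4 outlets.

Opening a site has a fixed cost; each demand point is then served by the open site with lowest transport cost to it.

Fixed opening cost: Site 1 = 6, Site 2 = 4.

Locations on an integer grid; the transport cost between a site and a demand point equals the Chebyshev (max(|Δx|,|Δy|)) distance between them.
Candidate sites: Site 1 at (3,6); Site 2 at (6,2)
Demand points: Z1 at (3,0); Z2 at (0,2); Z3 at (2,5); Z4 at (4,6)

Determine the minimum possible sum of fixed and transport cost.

18

Open {Site 1}: assign each demand point to its cheapest open site.
  Z1→Site 1 6, Z2→Site 1 4, Z3→Site 1 1, Z4→Site 1 1
  transport cost 12, fixed 6 → total 18.
Compare {Site 1, Site 2}: transport cost 9 + fixed 10 = 19.
Compare {Site 2}: transport cost 17 + fixed 4 = 21.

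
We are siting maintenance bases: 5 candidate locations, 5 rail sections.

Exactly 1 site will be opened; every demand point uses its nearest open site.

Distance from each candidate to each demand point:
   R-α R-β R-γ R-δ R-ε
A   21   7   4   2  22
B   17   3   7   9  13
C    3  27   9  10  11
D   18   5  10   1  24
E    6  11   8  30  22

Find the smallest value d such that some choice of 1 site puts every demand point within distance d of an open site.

Open {B}.
  Farthest demand point is R-α at distance 17 (to B); all others are ≤ 17.
With {A} the worst case is 22.
With {D} the worst case is 24.
No size-1 selection achieves below 17.

17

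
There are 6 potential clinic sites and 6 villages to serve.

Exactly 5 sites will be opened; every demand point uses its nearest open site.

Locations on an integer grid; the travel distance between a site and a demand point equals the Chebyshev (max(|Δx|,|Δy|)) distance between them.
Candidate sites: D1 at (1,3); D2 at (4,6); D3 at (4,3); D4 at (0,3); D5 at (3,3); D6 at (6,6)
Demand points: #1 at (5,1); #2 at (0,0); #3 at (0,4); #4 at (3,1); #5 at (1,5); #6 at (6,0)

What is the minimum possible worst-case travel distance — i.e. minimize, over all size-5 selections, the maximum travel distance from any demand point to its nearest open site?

Open {D1, D2, D3, D4, D5}.
  Farthest demand point is #2 at travel distance 3 (to D1); all others are ≤ 3.
With {D1, D2, D3, D4, D6} the worst case is 3.
With {D1, D2, D3, D5, D6} the worst case is 3.
No size-5 selection achieves below 3.

3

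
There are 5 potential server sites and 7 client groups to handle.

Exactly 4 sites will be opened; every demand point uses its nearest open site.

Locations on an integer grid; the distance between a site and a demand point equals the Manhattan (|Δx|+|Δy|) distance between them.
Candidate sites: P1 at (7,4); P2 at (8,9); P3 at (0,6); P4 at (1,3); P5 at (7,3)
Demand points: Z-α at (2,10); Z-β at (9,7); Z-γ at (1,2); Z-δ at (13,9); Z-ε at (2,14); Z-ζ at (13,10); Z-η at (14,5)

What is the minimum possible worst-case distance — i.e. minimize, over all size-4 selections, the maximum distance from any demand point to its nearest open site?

10

Open {P1, P2, P3, P4}.
  Farthest demand point is Z-ε at distance 10 (to P3); all others are ≤ 10.
With {P1, P2, P3, P5} the worst case is 10.
With {P2, P3, P4, P5} the worst case is 10.
No size-4 selection achieves below 10.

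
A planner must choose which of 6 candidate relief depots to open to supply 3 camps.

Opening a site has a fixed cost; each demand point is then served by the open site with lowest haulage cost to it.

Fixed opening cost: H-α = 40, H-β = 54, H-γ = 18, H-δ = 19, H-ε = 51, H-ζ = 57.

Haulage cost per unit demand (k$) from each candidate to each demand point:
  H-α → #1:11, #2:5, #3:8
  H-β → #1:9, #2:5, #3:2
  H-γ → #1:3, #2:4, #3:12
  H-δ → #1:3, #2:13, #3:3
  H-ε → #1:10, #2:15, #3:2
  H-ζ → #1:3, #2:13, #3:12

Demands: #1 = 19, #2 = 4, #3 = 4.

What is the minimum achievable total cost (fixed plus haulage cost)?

122

Open {H-γ, H-δ}: assign each demand point to its cheapest open site.
  #1→H-γ 19×3=57, #2→H-γ 4×4=16, #3→H-δ 4×3=12
  haulage cost 85, fixed 37 → total 122.
Compare {H-γ}: haulage cost 121 + fixed 18 = 139.
Compare {H-δ}: haulage cost 121 + fixed 19 = 140.
Compare {H-α, H-δ}: haulage cost 89 + fixed 59 = 148.
All other subsets cost ≥ 139. Minimum total cost: 122.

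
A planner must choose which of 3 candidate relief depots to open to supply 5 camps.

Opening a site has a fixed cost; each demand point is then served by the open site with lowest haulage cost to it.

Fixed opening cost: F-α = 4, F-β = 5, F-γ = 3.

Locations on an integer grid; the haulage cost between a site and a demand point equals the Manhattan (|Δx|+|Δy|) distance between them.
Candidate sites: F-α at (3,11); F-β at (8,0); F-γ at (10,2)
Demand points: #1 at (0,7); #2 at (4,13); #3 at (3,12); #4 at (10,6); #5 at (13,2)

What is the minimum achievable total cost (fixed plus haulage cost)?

25

Open {F-α, F-γ}: assign each demand point to its cheapest open site.
  #1→F-α 7, #2→F-α 3, #3→F-α 1, #4→F-γ 4, #5→F-γ 3
  haulage cost 18, fixed 7 → total 25.
Compare {F-α, F-β, F-γ}: haulage cost 18 + fixed 12 = 30.
Compare {F-α, F-β}: haulage cost 26 + fixed 9 = 35.
Compare {F-α}: haulage cost 42 + fixed 4 = 46.
All other subsets cost ≥ 30. Minimum total cost: 25.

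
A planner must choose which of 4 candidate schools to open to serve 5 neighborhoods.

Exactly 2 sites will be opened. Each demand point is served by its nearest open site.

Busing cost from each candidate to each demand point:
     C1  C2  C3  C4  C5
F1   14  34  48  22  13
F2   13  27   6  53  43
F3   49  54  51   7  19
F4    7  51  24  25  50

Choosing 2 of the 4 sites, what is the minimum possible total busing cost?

Open {F2, F3}.
  C1→F2 13, C2→F2 27, C3→F2 6, C4→F3 7, C5→F3 19  ⇒ total 72.
Compare {F1, F2}: total 81.
Compare {F1, F4}: total 100.
No size-2 selection does better; minimum is 72.

72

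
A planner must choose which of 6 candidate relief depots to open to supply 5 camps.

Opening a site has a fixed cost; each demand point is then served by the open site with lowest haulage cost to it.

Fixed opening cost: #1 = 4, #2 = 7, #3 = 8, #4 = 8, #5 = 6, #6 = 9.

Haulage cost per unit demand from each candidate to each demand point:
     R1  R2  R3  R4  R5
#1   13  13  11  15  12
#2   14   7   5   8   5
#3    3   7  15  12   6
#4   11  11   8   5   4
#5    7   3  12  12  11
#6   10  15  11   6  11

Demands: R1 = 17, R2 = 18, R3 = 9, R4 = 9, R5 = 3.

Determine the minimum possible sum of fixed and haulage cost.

Open {#2, #3, #4, #5}: assign each demand point to its cheapest open site.
  R1→#3 17×3=51, R2→#5 18×3=54, R3→#2 9×5=45, R4→#4 9×5=45, R5→#4 3×4=12
  haulage cost 207, fixed 29 → total 236.
Compare {#1, #2, #3, #4, #5}: haulage cost 207 + fixed 33 = 240.
Compare {#2, #3, #4, #5, #6}: haulage cost 207 + fixed 38 = 245.
Compare {#2, #3, #5, #6}: haulage cost 219 + fixed 30 = 249.
All other subsets cost ≥ 240. Minimum total cost: 236.

236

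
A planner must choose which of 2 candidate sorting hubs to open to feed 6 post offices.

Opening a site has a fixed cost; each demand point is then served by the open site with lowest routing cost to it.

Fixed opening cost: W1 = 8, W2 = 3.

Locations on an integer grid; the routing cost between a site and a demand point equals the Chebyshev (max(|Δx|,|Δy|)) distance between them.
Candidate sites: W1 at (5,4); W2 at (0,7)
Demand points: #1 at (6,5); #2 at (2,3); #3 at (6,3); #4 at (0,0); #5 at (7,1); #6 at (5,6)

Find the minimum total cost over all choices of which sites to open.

23

Open {W1}: assign each demand point to its cheapest open site.
  #1→W1 1, #2→W1 3, #3→W1 1, #4→W1 5, #5→W1 3, #6→W1 2
  routing cost 15, fixed 8 → total 23.
Compare {W1, W2}: routing cost 15 + fixed 11 = 26.
Compare {W2}: routing cost 35 + fixed 3 = 38.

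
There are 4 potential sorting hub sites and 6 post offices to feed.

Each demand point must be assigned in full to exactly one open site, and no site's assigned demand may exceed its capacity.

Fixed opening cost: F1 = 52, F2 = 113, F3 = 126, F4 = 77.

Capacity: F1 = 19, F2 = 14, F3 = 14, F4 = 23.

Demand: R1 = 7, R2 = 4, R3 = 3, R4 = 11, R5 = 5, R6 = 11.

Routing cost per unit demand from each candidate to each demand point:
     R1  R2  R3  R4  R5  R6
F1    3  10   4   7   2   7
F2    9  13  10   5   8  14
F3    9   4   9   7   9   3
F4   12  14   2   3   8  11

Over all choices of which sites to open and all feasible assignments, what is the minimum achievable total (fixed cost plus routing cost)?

362

Open {F1, F4}; cheapest assignment that respects the capacities:
  F1 (cap 19, load 18): R1, R6 — cost 7×3 + 11×7 = 98
  F4 (cap 23, load 23): R2, R3, R4, R5 — cost 4×14 + 3×2 + 11×3 + 5×8 = 135
  Shipping 233, fixed 129 → total 362.
  Any other capacity-feasible assignment to {F1, F4} ships for at least 233.
Compare {F1, F3, F4}: its best feasible assignment gives total 398.
Compare {F1, F2, F3}: its best feasible assignment gives total 462.
Every other set of open sites that can feasibly serve all demand totals ≥ 398 even under its best assignment. Minimum: 362.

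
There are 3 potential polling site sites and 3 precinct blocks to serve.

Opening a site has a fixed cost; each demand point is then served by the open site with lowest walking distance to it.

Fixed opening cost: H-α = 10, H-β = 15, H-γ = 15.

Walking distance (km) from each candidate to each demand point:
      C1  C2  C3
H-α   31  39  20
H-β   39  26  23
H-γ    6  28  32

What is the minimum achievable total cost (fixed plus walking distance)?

Open {H-α, H-γ}: assign each demand point to its cheapest open site.
  C1→H-γ 6, C2→H-γ 28, C3→H-α 20
  walking distance 54, fixed 25 → total 79.
Compare {H-γ}: walking distance 66 + fixed 15 = 81.
Compare {H-β, H-γ}: walking distance 55 + fixed 30 = 85.
Compare {H-α, H-β, H-γ}: walking distance 52 + fixed 40 = 92.
All other subsets cost ≥ 81. Minimum total cost: 79.

79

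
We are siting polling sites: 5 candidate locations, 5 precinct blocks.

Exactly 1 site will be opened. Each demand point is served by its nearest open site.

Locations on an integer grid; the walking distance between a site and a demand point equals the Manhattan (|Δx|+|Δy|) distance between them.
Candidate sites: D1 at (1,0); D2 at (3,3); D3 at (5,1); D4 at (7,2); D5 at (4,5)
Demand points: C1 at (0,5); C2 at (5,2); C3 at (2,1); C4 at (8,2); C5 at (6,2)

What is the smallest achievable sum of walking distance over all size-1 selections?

Open {D3}.
  C1→D3 9, C2→D3 1, C3→D3 3, C4→D3 4, C5→D3 2  ⇒ total 19.
Compare {D4}: total 20.
Compare {D2}: total 21.
No size-1 selection does better; minimum is 19.

19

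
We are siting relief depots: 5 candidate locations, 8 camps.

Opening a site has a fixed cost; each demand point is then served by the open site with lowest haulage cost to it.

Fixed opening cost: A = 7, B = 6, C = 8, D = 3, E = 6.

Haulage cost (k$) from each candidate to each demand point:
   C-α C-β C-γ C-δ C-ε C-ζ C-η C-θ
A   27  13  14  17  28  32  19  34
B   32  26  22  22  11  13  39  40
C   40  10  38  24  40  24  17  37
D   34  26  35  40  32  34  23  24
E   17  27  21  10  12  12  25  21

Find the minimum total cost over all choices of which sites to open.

131

Open {A, E}: assign each demand point to its cheapest open site.
  C-α→E 17, C-β→A 13, C-γ→A 14, C-δ→E 10, C-ε→E 12, C-ζ→E 12, C-η→A 19, C-θ→E 21
  haulage cost 118, fixed 13 → total 131.
Compare {C, E}: haulage cost 120 + fixed 14 = 134.
Compare {A, C, E}: haulage cost 113 + fixed 21 = 134.
Compare {A, D, E}: haulage cost 118 + fixed 16 = 134.
All other subsets cost ≥ 134. Minimum total cost: 131.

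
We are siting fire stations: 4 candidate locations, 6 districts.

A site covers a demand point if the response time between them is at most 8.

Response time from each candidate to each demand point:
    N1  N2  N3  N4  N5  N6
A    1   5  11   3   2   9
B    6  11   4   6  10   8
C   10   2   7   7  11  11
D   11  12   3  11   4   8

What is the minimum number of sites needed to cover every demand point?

2

Coverage sets (demand points within 8 of each site):
  A: {N1, N2, N4, N5}
  B: {N1, N3, N4, N6}
  C: {N2, N3, N4}
  D: {N3, N5, N6}
No single site covers all 6 demand points.
But {A, B} covers everything, so the minimum is 2.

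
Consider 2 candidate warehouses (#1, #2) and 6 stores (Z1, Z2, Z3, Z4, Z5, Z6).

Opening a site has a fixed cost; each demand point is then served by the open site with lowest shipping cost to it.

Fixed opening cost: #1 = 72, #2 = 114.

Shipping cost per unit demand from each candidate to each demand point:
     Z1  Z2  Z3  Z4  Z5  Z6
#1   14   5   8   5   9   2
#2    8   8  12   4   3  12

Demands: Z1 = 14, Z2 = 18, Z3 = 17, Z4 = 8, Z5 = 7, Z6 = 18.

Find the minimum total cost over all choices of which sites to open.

Open {#1, #2}: assign each demand point to its cheapest open site.
  Z1→#2 14×8=112, Z2→#1 18×5=90, Z3→#1 17×8=136, Z4→#2 8×4=32, Z5→#2 7×3=21, Z6→#1 18×2=36
  shipping cost 427, fixed 186 → total 613.
Compare {#1}: shipping cost 561 + fixed 72 = 633.
Compare {#2}: shipping cost 729 + fixed 114 = 843.

613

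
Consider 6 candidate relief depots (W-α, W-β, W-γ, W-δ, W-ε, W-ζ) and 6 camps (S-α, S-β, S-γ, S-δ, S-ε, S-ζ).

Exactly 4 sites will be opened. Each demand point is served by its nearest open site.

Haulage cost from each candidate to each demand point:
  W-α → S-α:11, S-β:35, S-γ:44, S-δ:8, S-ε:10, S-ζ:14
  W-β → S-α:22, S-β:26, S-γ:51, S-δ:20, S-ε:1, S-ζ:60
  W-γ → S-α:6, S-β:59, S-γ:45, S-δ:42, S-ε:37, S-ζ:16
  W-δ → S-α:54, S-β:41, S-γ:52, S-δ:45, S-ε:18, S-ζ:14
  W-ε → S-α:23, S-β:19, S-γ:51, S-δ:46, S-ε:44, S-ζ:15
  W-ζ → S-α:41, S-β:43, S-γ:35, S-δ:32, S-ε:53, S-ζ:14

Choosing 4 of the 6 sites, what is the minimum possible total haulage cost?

Open {W-α, W-β, W-ε, W-ζ}.
  S-α→W-α 11, S-β→W-ε 19, S-γ→W-ζ 35, S-δ→W-α 8, S-ε→W-β 1, S-ζ→W-α 14  ⇒ total 88.
Compare {W-α, W-β, W-γ, W-ζ}: total 90.
Compare {W-α, W-β, W-γ, W-ε}: total 92.
No size-4 selection does better; minimum is 88.

88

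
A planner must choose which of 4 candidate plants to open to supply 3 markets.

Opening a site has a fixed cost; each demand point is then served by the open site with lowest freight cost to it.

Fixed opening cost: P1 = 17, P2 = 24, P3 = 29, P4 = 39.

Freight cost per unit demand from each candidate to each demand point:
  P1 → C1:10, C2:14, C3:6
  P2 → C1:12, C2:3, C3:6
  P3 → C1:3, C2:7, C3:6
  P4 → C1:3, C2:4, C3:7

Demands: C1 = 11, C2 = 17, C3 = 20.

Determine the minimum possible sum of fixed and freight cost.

Open {P2, P3}: assign each demand point to its cheapest open site.
  C1→P3 11×3=33, C2→P2 17×3=51, C3→P2 20×6=120
  freight cost 204, fixed 53 → total 257.
Compare {P2, P4}: freight cost 204 + fixed 63 = 267.
Compare {P1, P2, P3}: freight cost 204 + fixed 70 = 274.
Compare {P1, P4}: freight cost 221 + fixed 56 = 277.
All other subsets cost ≥ 267. Minimum total cost: 257.

257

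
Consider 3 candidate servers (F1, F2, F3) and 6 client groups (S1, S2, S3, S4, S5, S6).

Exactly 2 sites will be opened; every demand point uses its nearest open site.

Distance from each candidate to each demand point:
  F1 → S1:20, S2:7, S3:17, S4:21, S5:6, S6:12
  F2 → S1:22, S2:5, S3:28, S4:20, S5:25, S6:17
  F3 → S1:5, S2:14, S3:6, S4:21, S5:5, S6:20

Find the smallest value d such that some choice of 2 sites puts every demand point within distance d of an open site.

Open {F1, F2}.
  Farthest demand point is S1 at distance 20 (to F1); all others are ≤ 20.
With {F2, F3} the worst case is 20.
With {F1, F3} the worst case is 21.
No size-2 selection achieves below 20.

20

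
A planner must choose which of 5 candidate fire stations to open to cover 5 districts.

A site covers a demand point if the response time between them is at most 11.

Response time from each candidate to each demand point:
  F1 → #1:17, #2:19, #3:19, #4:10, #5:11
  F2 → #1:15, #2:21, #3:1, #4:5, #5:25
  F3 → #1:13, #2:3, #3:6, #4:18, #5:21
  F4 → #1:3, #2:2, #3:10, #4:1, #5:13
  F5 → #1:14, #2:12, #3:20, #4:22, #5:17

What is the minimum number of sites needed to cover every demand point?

2

Coverage sets (demand points within 11 of each site):
  F1: {#4, #5}
  F2: {#3, #4}
  F3: {#2, #3}
  F4: {#1, #2, #3, #4}
  F5: {}
No single site covers all 5 demand points.
But {F1, F4} covers everything, so the minimum is 2.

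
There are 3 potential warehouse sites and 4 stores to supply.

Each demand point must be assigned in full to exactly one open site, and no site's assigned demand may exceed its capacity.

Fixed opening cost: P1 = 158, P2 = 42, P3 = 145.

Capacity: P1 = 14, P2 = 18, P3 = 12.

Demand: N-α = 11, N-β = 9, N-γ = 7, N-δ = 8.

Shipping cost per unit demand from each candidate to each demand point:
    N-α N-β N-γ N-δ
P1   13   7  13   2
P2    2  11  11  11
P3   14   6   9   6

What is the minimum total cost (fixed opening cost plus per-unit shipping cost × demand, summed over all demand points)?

Open {P1, P2, P3}; cheapest assignment that respects the capacities:
  P1 (cap 14, load 8): N-δ — cost 8×2 = 16
  P2 (cap 18, load 18): N-α, N-γ — cost 11×2 + 7×11 = 99
  P3 (cap 12, load 9): N-β — cost 9×6 = 54
  Shipping 169, fixed 345 → total 514.
  Any other capacity-feasible assignment to {P1, P2, P3} ships for at least 169.
Total demand is 35 and no other set of sites has combined capacity ≥ 35, so {P1, P2, P3} is the only feasible choice of open sites. Minimum: 514.

514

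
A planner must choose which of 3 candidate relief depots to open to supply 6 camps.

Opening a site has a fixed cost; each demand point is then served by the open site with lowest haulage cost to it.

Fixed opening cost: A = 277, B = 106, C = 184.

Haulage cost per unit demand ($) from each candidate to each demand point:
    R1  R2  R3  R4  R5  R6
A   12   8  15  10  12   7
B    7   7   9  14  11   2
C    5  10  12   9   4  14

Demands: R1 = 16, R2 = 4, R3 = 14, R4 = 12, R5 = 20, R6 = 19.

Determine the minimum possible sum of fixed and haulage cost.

750

Open {B, C}: assign each demand point to its cheapest open site.
  R1→C 16×5=80, R2→B 4×7=28, R3→B 14×9=126, R4→C 12×9=108, R5→C 20×4=80, R6→B 19×2=38
  haulage cost 460, fixed 290 → total 750.
Compare {B}: haulage cost 692 + fixed 106 = 798.
Compare {C}: haulage cost 742 + fixed 184 = 926.
Compare {A, B}: haulage cost 644 + fixed 383 = 1027.
All other subsets cost ≥ 798. Minimum total cost: 750.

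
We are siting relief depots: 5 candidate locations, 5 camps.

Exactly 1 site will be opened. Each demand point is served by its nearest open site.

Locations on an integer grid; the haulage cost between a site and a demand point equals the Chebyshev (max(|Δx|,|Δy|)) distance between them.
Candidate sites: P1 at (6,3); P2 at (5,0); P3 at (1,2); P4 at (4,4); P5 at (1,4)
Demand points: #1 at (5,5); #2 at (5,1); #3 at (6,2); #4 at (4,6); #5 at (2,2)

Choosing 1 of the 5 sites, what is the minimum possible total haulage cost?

Open {P4}.
  #1→P4 1, #2→P4 3, #3→P4 2, #4→P4 2, #5→P4 2  ⇒ total 10.
Compare {P1}: total 12.
Compare {P2}: total 17.
No size-1 selection does better; minimum is 10.

10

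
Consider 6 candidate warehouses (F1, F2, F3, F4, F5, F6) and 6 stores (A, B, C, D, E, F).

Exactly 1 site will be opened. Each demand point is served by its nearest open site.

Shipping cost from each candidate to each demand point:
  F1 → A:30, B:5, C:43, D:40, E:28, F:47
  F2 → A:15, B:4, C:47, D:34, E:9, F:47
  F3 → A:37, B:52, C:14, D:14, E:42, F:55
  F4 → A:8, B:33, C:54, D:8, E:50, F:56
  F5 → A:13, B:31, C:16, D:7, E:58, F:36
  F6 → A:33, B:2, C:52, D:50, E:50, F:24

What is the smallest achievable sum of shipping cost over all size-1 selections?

156

Open {F2}.
  A→F2 15, B→F2 4, C→F2 47, D→F2 34, E→F2 9, F→F2 47  ⇒ total 156.
Compare {F5}: total 161.
Compare {F1}: total 193.
No size-1 selection does better; minimum is 156.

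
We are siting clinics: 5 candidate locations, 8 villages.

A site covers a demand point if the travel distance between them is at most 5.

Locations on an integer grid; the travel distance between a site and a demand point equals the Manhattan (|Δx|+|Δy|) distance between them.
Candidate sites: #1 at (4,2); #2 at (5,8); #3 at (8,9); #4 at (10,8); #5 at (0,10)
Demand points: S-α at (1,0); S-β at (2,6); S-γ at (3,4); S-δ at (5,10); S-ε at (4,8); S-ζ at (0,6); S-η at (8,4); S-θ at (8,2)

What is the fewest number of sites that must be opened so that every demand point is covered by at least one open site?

4

Coverage sets (demand points within 5 of each site):
  #1: {S-α, S-γ, S-θ}
  #2: {S-β, S-δ, S-ε}
  #3: {S-δ, S-ε, S-η}
  #4: {}
  #5: {S-δ, S-ζ}
No 3 sites suffice: every size-3 union leaves at least one demand point uncovered.
But {#1, #2, #3, #5} covers everything, so the minimum is 4.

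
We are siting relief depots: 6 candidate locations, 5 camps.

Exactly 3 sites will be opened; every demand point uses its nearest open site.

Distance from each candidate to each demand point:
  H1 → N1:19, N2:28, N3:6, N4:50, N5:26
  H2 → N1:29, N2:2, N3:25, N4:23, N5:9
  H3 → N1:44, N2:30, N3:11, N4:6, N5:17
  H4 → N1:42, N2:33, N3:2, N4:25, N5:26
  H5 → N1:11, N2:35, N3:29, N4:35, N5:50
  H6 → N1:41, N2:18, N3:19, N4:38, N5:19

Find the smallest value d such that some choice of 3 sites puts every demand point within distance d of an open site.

11

Open {H2, H3, H5}.
  Farthest demand point is N1 at distance 11 (to H5); all others are ≤ 11.
With {H3, H5, H6} the worst case is 18.
With {H1, H2, H3} the worst case is 19.
No size-3 selection achieves below 11.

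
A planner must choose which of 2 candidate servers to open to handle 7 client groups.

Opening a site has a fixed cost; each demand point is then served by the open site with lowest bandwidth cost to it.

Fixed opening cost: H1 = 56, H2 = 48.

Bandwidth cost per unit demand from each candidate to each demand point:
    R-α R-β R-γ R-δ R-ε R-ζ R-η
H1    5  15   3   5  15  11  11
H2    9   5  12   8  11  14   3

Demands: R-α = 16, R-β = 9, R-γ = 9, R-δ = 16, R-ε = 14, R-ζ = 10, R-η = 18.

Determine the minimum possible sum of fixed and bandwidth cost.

654

Open {H1, H2}: assign each demand point to its cheapest open site.
  R-α→H1 16×5=80, R-β→H2 9×5=45, R-γ→H1 9×3=27, R-δ→H1 16×5=80, R-ε→H2 14×11=154, R-ζ→H1 10×11=110, R-η→H2 18×3=54
  bandwidth cost 550, fixed 104 → total 654.
Compare {H2}: bandwidth cost 773 + fixed 48 = 821.
Compare {H1}: bandwidth cost 840 + fixed 56 = 896.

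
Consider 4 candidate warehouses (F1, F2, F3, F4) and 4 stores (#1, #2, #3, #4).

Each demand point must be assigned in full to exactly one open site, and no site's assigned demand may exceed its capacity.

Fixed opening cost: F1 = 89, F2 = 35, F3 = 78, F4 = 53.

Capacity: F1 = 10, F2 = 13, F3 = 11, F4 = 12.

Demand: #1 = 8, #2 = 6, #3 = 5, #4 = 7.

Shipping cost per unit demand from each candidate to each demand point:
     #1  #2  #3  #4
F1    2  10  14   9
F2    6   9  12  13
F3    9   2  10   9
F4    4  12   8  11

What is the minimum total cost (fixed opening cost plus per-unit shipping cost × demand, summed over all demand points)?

343

Open {F2, F3, F4}; cheapest assignment that respects the capacities:
  F2 (cap 13, load 8): #1 — cost 8×6 = 48
  F3 (cap 11, load 6): #2 — cost 6×2 = 12
  F4 (cap 12, load 12): #3, #4 — cost 5×8 + 7×11 = 117
  Shipping 177, fixed 166 → total 343.
  Any other capacity-feasible assignment to {F2, F3, F4} ships for at least 177.
Compare {F1, F2, F4}: its best feasible assignment gives total 364.
Compare {F1, F3, F4}: its best feasible assignment gives total 365.
Every other set of open sites that can feasibly serve all demand totals ≥ 364 even under its best assignment. Minimum: 343.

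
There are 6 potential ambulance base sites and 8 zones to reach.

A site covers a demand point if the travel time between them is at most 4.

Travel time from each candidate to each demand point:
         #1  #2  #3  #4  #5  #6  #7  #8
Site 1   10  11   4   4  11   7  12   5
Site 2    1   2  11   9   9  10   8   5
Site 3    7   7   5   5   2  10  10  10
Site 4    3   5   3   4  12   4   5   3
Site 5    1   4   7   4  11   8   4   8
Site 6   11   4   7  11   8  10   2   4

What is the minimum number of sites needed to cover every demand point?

3

Coverage sets (demand points within 4 of each site):
  Site 1: {#3, #4}
  Site 2: {#1, #2}
  Site 3: {#5}
  Site 4: {#1, #3, #4, #6, #8}
  Site 5: {#1, #2, #4, #7}
  Site 6: {#2, #7, #8}
No 2 sites suffice: every size-2 union leaves at least one demand point uncovered.
But {Site 3, Site 4, Site 5} covers everything, so the minimum is 3.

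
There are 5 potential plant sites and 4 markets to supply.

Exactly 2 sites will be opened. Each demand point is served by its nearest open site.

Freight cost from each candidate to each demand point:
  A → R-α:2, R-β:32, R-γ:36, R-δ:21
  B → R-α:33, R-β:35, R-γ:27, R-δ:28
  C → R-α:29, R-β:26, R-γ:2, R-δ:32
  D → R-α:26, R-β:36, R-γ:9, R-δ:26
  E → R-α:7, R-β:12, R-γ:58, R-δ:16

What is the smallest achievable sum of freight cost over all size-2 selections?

Open {C, E}.
  R-α→E 7, R-β→E 12, R-γ→C 2, R-δ→E 16  ⇒ total 37.
Compare {D, E}: total 44.
Compare {A, C}: total 51.
No size-2 selection does better; minimum is 37.

37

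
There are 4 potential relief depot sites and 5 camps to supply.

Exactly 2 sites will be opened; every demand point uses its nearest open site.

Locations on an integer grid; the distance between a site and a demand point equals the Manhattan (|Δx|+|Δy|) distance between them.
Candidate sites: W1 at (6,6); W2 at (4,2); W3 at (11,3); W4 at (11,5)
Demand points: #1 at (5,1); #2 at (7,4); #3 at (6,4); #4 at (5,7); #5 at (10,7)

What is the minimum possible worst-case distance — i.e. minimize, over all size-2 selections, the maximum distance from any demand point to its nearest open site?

Open {W1, W2}.
  Farthest demand point is #5 at distance 5 (to W1); all others are ≤ 5.
With {W1, W3} the worst case is 6.
With {W1, W4} the worst case is 6.
No size-2 selection achieves below 5.

5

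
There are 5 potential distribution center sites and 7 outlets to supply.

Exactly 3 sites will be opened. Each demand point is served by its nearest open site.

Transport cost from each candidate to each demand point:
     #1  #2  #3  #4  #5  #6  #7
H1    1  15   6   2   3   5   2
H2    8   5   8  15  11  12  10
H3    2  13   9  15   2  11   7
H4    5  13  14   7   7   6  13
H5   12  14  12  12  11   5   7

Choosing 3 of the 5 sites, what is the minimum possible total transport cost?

Open {H1, H2, H3}.
  #1→H1 1, #2→H2 5, #3→H1 6, #4→H1 2, #5→H3 2, #6→H1 5, #7→H1 2  ⇒ total 23.
Compare {H1, H2, H4}: total 24.
Compare {H1, H2, H5}: total 24.
No size-3 selection does better; minimum is 23.

23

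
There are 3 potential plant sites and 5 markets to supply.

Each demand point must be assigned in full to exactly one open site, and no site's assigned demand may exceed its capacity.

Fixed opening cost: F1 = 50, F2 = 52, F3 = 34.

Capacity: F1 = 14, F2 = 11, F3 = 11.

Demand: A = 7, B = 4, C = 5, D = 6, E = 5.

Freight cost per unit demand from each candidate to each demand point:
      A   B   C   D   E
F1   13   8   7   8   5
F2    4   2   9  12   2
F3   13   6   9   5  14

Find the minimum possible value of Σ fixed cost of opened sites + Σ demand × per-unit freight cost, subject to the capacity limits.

262

Open {F1, F2, F3}; cheapest assignment that respects the capacities:
  F1 (cap 14, load 10): C, E — cost 5×7 + 5×5 = 60
  F2 (cap 11, load 11): A, B — cost 7×4 + 4×2 = 36
  F3 (cap 11, load 6): D — cost 6×5 = 30
  Shipping 126, fixed 136 → total 262.
  Any other capacity-feasible assignment to {F1, F2, F3} ships for at least 126.
Total demand is 27 and no other set of sites has combined capacity ≥ 27, so {F1, F2, F3} is the only feasible choice of open sites. Minimum: 262.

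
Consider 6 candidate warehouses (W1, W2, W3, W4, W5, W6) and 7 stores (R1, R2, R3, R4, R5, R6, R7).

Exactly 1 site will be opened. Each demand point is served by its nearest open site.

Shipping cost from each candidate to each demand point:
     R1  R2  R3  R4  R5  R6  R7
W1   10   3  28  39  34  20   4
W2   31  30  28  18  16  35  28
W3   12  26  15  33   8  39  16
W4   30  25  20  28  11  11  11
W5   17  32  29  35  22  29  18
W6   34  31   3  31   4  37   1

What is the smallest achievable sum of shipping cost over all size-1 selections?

136

Open {W4}.
  R1→W4 30, R2→W4 25, R3→W4 20, R4→W4 28, R5→W4 11, R6→W4 11, R7→W4 11  ⇒ total 136.
Compare {W1}: total 138.
Compare {W6}: total 141.
No size-1 selection does better; minimum is 136.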